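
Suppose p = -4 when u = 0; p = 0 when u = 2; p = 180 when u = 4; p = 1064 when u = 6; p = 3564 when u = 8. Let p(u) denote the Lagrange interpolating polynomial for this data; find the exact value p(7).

Evaluate each Lagrange basis at u = 7:
L_0(7) = (5)·(3)·(1)·(-1)/[(-2)·(-4)·(-6)·(-8)] = -5/128
L_1(7) = (7)·(3)·(1)·(-1)/[(2)·(-2)·(-4)·(-6)] = 7/32
L_2(7) = (7)·(5)·(1)·(-1)/[(4)·(2)·(-2)·(-4)] = -35/64
L_3(7) = (7)·(5)·(3)·(-1)/[(6)·(4)·(2)·(-2)] = 35/32
L_4(7) = (7)·(5)·(3)·(1)/[(8)·(6)·(4)·(2)] = 35/128
Sum: (-4)·(-5/128) + 0 + 180·(-35/64) + 1064·(35/32) + 3564·(35/128) = 2040

2040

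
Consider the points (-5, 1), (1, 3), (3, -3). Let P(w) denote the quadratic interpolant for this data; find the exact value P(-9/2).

37/16

L_0(-9/2) = (-11/2)·(-15/2)/[(-6)·(-8)] = 55/64
L_1(-9/2) = (1/2)·(-15/2)/[(6)·(-2)] = 5/16
L_2(-9/2) = (1/2)·(-11/2)/[(8)·(2)] = -11/64
Sum: 1·(55/64) + 3·(5/16) + (-3)·(-11/64) = 37/16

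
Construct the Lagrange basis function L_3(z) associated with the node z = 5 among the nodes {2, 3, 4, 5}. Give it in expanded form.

L_3(z) = (z - 2)(z - 3)(z - 4) / [(3)·(2)·(1)]
       = (z^3 - 9z^2 + 26z - 24) / (6)

L_3(z) = (1/6)z^3 - (3/2)z^2 + (13/3)z - 4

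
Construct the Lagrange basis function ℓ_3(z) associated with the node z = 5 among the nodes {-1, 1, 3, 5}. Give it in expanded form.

ℓ_3(z) = (1/48)z^3 - (1/16)z^2 - (1/48)z + 1/16

ℓ_3(z) = (z + 1)(z - 1)(z - 3) / [(6)·(4)·(2)]
       = (z^3 - 3z^2 - z + 3) / (48)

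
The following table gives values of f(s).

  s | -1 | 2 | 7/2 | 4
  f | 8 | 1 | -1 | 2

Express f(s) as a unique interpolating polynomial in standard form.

Newton's divided differences:
f[-1,2] = (1 - 8) / (2 - (-1)) = -7/3
f[2,7/2] = (-1 - 1) / (7/2 - 2) = -4/3
f[7/2,4] = (2 - (-1)) / (4 - 7/2) = 6
f[-1,2,7/2] = (-4/3 - (-7/3)) / (7/2 - (-1)) = 2/9
f[2,7/2,4] = (6 - (-4/3)) / (4 - 2) = 11/3
f[-1,2,7/2,4] = (11/3 - 2/9) / (4 - (-1)) = 31/45
f(s) = 8 + (-7/3)·(s + 1) + (2/9)·(s + 1)(s - 2) + (31/45)·(s + 1)(s - 2)(s - 7/2)
Expanding: f(s) = (31/45)s^3 - (259/90)s^2 - (137/90)s + 452/45

f(s) = (31/45)s^3 - (259/90)s^2 - (137/90)s + 452/45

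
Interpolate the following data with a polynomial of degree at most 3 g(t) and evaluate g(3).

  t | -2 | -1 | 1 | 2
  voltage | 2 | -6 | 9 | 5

Evaluate each Lagrange basis at t = 3:
L_0(3) = (4)·(2)·(1)/[(-1)·(-3)·(-4)] = -2/3
L_1(3) = (5)·(2)·(1)/[(1)·(-2)·(-3)] = 5/3
L_2(3) = (5)·(4)·(1)/[(3)·(2)·(-1)] = -10/3
L_3(3) = (5)·(4)·(2)/[(4)·(3)·(1)] = 10/3
Sum: 2·(-2/3) + (-6)·(5/3) + 9·(-10/3) + 5·(10/3) = -74/3

-74/3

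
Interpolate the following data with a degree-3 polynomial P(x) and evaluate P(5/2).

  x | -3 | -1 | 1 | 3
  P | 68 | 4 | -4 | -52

-31

Using Newton's divided-difference form:
P[-3,-1] = (4 - 68) / (-1 - (-3)) = -32
P[-1,1] = (-4 - 4) / (1 - (-1)) = -4
P[1,3] = (-52 - (-4)) / (3 - 1) = -24
P[-3,-1,1] = (-4 - (-32)) / (1 - (-3)) = 7
P[-1,1,3] = (-24 - (-4)) / (3 - (-1)) = -5
P[-3,-1,1,3] = (-5 - 7) / (3 - (-3)) = -2
P(5/2) = 68 + (-32)·(11/2) + 7·(11/2)·(7/2) + (-2)·(11/2)·(7/2)·(3/2) = -31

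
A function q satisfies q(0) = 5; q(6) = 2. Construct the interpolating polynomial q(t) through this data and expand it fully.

Build the Lagrange basis polynomials:
L_0(t) = (t - 6) / [-6] = -(1/6)t + 1
L_1(t) = t / [6] = (1/6)t
q(t) = 5·L_0 + 2·L_1
  5·L_0(t) = -(5/6)t + 5
  2·L_1(t) = (1/3)t
Adding term by term: -(1/2)t + 5

q(t) = -(1/2)t + 5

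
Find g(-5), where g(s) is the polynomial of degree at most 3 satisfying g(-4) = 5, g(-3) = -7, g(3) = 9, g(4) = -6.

213/7

L_0(-5) = (-2)·(-8)·(-9)/[(-1)·(-7)·(-8)] = 18/7
L_1(-5) = (-1)·(-8)·(-9)/[(1)·(-6)·(-7)] = -12/7
L_2(-5) = (-1)·(-2)·(-9)/[(7)·(6)·(-1)] = 3/7
L_3(-5) = (-1)·(-2)·(-8)/[(8)·(7)·(1)] = -2/7
Sum: 5·(18/7) + (-7)·(-12/7) + 9·(3/7) + (-6)·(-2/7) = 213/7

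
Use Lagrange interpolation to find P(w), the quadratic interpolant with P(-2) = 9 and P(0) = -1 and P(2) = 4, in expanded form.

P(w) = (15/8)w^2 - (5/4)w - 1

Build the Lagrange basis polynomials:
L_0(w) = w(w - 2) / [8] = (1/8)w^2 - (1/4)w
L_1(w) = (w + 2)(w - 2) / [-4] = -(1/4)w^2 + 1
L_2(w) = (w + 2)w / [8] = (1/8)w^2 + (1/4)w
P(w) = 9·L_0 + (-1)·L_1 + 4·L_2
  9·L_0(w) = (9/8)w^2 - (9/4)w
  (-1)·L_1(w) = (1/4)w^2 - 1
  4·L_2(w) = (1/2)w^2 + w
Adding term by term: (15/8)w^2 - (5/4)w - 1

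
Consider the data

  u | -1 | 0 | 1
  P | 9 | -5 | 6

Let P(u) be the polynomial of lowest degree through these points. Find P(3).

103

L_0(3) = (3)·(2)/[(-1)·(-2)] = 3
L_1(3) = (4)·(2)/[(1)·(-1)] = -8
L_2(3) = (4)·(3)/[(2)·(1)] = 6
Sum: 9·(3) + (-5)·(-8) + 6·(6) = 103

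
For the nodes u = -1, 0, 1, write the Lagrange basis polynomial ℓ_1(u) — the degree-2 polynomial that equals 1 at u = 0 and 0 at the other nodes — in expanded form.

ℓ_1(u) = (u + 1)(u - 1) / [(1)·(-1)]
       = (u^2 - 1) / (-1)

ℓ_1(u) = -u^2 + 1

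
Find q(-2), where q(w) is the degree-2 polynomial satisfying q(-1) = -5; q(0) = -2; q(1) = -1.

-10

Using Newton's divided-difference form:
q[-1,0] = (-2 - (-5)) / (0 - (-1)) = 3
q[0,1] = (-1 - (-2)) / (1 - 0) = 1
q[-1,0,1] = (1 - 3) / (1 - (-1)) = -1
q(-2) = -5 + 3·(-1) + (-1)·(-1)·(-2) = -10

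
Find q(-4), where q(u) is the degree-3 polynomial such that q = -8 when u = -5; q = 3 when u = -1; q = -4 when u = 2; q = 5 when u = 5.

-23/140

Using Newton's divided-difference form:
q[-5,-1] = (3 - (-8)) / (-1 - (-5)) = 11/4
q[-1,2] = (-4 - 3) / (2 - (-1)) = -7/3
q[2,5] = (5 - (-4)) / (5 - 2) = 3
q[-5,-1,2] = (-7/3 - 11/4) / (2 - (-5)) = -61/84
q[-1,2,5] = (3 - (-7/3)) / (5 - (-1)) = 8/9
q[-5,-1,2,5] = (8/9 - (-61/84)) / (5 - (-5)) = 407/2520
q(-4) = -8 + (11/4)·(1) + (-61/84)·(1)·(-3) + (407/2520)·(1)·(-3)·(-6) = -23/140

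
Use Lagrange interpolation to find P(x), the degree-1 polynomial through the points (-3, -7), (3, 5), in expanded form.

Build the Lagrange basis polynomials:
L_0(x) = (x - 3) / [-6] = -(1/6)x + 1/2
L_1(x) = (x + 3) / [6] = (1/6)x + 1/2
P(x) = (-7)·L_0 + 5·L_1
  (-7)·L_0(x) = (7/6)x - 7/2
  5·L_1(x) = (5/6)x + 5/2
Adding term by term: 2x - 1

P(x) = 2x - 1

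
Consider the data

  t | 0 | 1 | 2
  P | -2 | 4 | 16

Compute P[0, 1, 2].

3

P[0,1] = (4 - (-2)) / (1 - 0) = 6
P[1,2] = (16 - 4) / (2 - 1) = 12
P[0,1,2] = (12 - 6) / (2 - 0) = 3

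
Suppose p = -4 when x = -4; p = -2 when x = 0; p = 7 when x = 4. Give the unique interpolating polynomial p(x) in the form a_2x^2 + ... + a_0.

p(x) = (7/32)x^2 + (11/8)x - 2

Build the Lagrange basis polynomials:
L_0(x) = x(x - 4) / [32] = (1/32)x^2 - (1/8)x
L_1(x) = (x + 4)(x - 4) / [-16] = -(1/16)x^2 + 1
L_2(x) = (x + 4)x / [32] = (1/32)x^2 + (1/8)x
p(x) = (-4)·L_0 + (-2)·L_1 + 7·L_2
  (-4)·L_0(x) = -(1/8)x^2 + (1/2)x
  (-2)·L_1(x) = (1/8)x^2 - 2
  7·L_2(x) = (7/32)x^2 + (7/8)x
Adding term by term: (7/32)x^2 + (11/8)x - 2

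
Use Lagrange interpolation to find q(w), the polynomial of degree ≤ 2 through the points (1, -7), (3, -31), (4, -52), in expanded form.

L_0(w) = (w - 3)(w - 4) / [6] = (1/6)w^2 - (7/6)w + 2
L_1(w) = (w - 1)(w - 4) / [-2] = -(1/2)w^2 + (5/2)w - 2
L_2(w) = (w - 1)(w - 3) / [3] = (1/3)w^2 - (4/3)w + 1
q(w) = (-7)·L_0 + (-31)·L_1 + (-52)·L_2
  (-7)·L_0(w) = -(7/6)w^2 + (49/6)w - 14
  (-31)·L_1(w) = (31/2)w^2 - (155/2)w + 62
  (-52)·L_2(w) = -(52/3)w^2 + (208/3)w - 52
Adding term by term: -3w^2 - 4

q(w) = -3w^2 - 4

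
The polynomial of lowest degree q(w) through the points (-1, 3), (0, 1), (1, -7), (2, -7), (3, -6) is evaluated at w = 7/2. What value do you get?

Evaluate each Lagrange basis at w = 7/2:
L_0(7/2) = (7/2)·(5/2)·(3/2)·(1/2)/[(-1)·(-2)·(-3)·(-4)] = 35/128
L_1(7/2) = (9/2)·(5/2)·(3/2)·(1/2)/[(1)·(-1)·(-2)·(-3)] = -45/32
L_2(7/2) = (9/2)·(7/2)·(3/2)·(1/2)/[(2)·(1)·(-1)·(-2)] = 189/64
L_3(7/2) = (9/2)·(7/2)·(5/2)·(1/2)/[(3)·(2)·(1)·(-1)] = -105/32
L_4(7/2) = (9/2)·(7/2)·(5/2)·(3/2)/[(4)·(3)·(2)·(1)] = 315/128
Sum: 3·(35/128) + 1·(-45/32) + (-7)·(189/64) + (-7)·(-105/32) + (-6)·(315/128) = -1671/128

-1671/128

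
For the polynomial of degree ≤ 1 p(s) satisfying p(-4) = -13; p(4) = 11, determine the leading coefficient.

3

Build the Lagrange basis polynomials:
L_0(s) = (s - 4) / [-8] = -(1/8)s + 1/2
L_1(s) = (s + 4) / [8] = (1/8)s + 1/2
p(s) = (-13)·L_0 + 11·L_1
Only the coefficient of s is needed; take it from each L_i and combine:
(-13)·(-1/8) + 11·(1/8) = 3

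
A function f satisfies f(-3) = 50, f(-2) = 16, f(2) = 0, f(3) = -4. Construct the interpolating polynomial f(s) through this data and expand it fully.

f(s) = -s^3 + 3s^2 - 4

L_0(s) = (s + 2)(s - 2)(s - 3) / [-30] = -(1/30)s^3 + (1/10)s^2 + (2/15)s - 2/5
L_1(s) = (s + 3)(s - 2)(s - 3) / [20] = (1/20)s^3 - (1/10)s^2 - (9/20)s + 9/10
L_2(s) = (s + 3)(s + 2)(s - 3) / [-20] = -(1/20)s^3 - (1/10)s^2 + (9/20)s + 9/10
L_3(s) = (s + 3)(s + 2)(s - 2) / [30] = (1/30)s^3 + (1/10)s^2 - (2/15)s - 2/5
f(s) = 50·L_0 + 16·L_1 + 0·L_2 + (-4)·L_3
  50·L_0(s) = -(5/3)s^3 + 5s^2 + (20/3)s - 20
  16·L_1(s) = (4/5)s^3 - (8/5)s^2 - (36/5)s + 72/5
  0·L_2(s) = 0
  (-4)·L_3(s) = -(2/15)s^3 - (2/5)s^2 + (8/15)s + 8/5
Adding term by term: -s^3 + 3s^2 - 4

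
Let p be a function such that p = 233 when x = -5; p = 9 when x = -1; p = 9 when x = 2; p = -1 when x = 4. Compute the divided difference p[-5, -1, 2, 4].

-1

p[-5,-1] = (9 - 233) / (-1 - (-5)) = -56
p[-1,2] = (9 - 9) / (2 - (-1)) = 0
p[2,4] = (-1 - 9) / (4 - 2) = -5
p[-5,-1,2] = (0 - (-56)) / (2 - (-5)) = 8
p[-1,2,4] = (-5 - 0) / (4 - (-1)) = -1
p[-5,-1,2,4] = (-1 - 8) / (4 - (-5)) = -1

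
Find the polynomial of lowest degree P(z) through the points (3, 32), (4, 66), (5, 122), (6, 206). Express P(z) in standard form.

Build the Lagrange basis polynomials:
L_0(z) = (z - 4)(z - 5)(z - 6) / [-6] = -(1/6)z^3 + (5/2)z^2 - (37/3)z + 20
L_1(z) = (z - 3)(z - 5)(z - 6) / [2] = (1/2)z^3 - 7z^2 + (63/2)z - 45
L_2(z) = (z - 3)(z - 4)(z - 6) / [-2] = -(1/2)z^3 + (13/2)z^2 - 27z + 36
L_3(z) = (z - 3)(z - 4)(z - 5) / [6] = (1/6)z^3 - 2z^2 + (47/6)z - 10
P(z) = 32·L_0 + 66·L_1 + 122·L_2 + 206·L_3
  32·L_0(z) = -(16/3)z^3 + 80z^2 - (1184/3)z + 640
  66·L_1(z) = 33z^3 - 462z^2 + 2079z - 2970
  122·L_2(z) = -61z^3 + 793z^2 - 3294z + 4392
  206·L_3(z) = (103/3)z^3 - 412z^2 + (4841/3)z - 2060
Adding term by term: z^3 - z^2 + 4z + 2

P(z) = z^3 - z^2 + 4z + 2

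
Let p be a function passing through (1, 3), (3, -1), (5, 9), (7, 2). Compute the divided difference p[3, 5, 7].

p[3,5] = (9 - (-1)) / (5 - 3) = 5
p[5,7] = (2 - 9) / (7 - 5) = -7/2
p[3,5,7] = (-7/2 - 5) / (7 - 3) = -17/8

-17/8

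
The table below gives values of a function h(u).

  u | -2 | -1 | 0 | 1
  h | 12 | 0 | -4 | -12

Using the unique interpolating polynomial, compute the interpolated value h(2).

-36

Evaluate each Lagrange basis at u = 2:
L_0(2) = (3)·(2)·(1)/[(-1)·(-2)·(-3)] = -1
L_1(2) = (4)·(2)·(1)/[(1)·(-1)·(-2)] = 4
L_2(2) = (4)·(3)·(1)/[(2)·(1)·(-1)] = -6
L_3(2) = (4)·(3)·(2)/[(3)·(2)·(1)] = 4
Sum: 12·(-1) + 0 + (-4)·(-6) + (-12)·(4) = -36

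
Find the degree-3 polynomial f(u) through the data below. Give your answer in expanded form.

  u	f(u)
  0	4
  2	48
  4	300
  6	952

Newton's divided differences:
f[0,2] = (48 - 4) / (2 - 0) = 22
f[2,4] = (300 - 48) / (4 - 2) = 126
f[4,6] = (952 - 300) / (6 - 4) = 326
f[0,2,4] = (126 - 22) / (4 - 0) = 26
f[2,4,6] = (326 - 126) / (6 - 2) = 50
f[0,2,4,6] = (50 - 26) / (6 - 0) = 4
f(u) = 4 + 22·u + 26·u(u - 2) + 4·u(u - 2)(u - 4)
Expanding: f(u) = 4u^3 + 2u^2 + 2u + 4

f(u) = 4u^3 + 2u^2 + 2u + 4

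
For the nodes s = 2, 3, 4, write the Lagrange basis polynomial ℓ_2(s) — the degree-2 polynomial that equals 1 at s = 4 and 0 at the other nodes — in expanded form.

ℓ_2(s) = (s - 2)(s - 3) / [(2)·(1)]
       = (s^2 - 5s + 6) / (2)

ℓ_2(s) = (1/2)s^2 - (5/2)s + 3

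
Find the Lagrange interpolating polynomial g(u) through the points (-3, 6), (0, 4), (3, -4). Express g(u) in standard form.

Build the Lagrange basis polynomials:
L_0(u) = u(u - 3) / [18] = (1/18)u^2 - (1/6)u
L_1(u) = (u + 3)(u - 3) / [-9] = -(1/9)u^2 + 1
L_2(u) = (u + 3)u / [18] = (1/18)u^2 + (1/6)u
g(u) = 6·L_0 + 4·L_1 + (-4)·L_2
  6·L_0(u) = (1/3)u^2 - u
  4·L_1(u) = -(4/9)u^2 + 4
  (-4)·L_2(u) = -(2/9)u^2 - (2/3)u
Adding term by term: -(1/3)u^2 - (5/3)u + 4

g(u) = -(1/3)u^2 - (5/3)u + 4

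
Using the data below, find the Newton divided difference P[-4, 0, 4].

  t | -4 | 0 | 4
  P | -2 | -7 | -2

5/16

P[-4,0] = (-7 - (-2)) / (0 - (-4)) = -5/4
P[0,4] = (-2 - (-7)) / (4 - 0) = 5/4
P[-4,0,4] = (5/4 - (-5/4)) / (4 - (-4)) = 5/16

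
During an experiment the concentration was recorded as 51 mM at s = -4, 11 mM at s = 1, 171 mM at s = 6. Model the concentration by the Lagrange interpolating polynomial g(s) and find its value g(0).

3

Evaluate each Lagrange basis at s = 0:
L_0(0) = (-1)·(-6)/[(-5)·(-10)] = 3/25
L_1(0) = (4)·(-6)/[(5)·(-5)] = 24/25
L_2(0) = (4)·(-1)/[(10)·(5)] = -2/25
Sum: 51·(3/25) + 11·(24/25) + 171·(-2/25) = 3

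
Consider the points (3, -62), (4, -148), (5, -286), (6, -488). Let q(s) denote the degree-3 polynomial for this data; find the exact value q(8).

L_0(8) = (4)·(3)·(2)/[(-1)·(-2)·(-3)] = -4
L_1(8) = (5)·(3)·(2)/[(1)·(-1)·(-2)] = 15
L_2(8) = (5)·(4)·(2)/[(2)·(1)·(-1)] = -20
L_3(8) = (5)·(4)·(3)/[(3)·(2)·(1)] = 10
Sum: (-62)·(-4) + (-148)·(15) + (-286)·(-20) + (-488)·(10) = -1132

-1132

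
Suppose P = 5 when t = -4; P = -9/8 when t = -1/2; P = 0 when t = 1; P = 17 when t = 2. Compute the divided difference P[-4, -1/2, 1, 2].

1

P[-4,-1/2] = (-9/8 - 5) / (-1/2 - (-4)) = -7/4
P[-1/2,1] = (0 - (-9/8)) / (1 - (-1/2)) = 3/4
P[1,2] = (17 - 0) / (2 - 1) = 17
P[-4,-1/2,1] = (3/4 - (-7/4)) / (1 - (-4)) = 1/2
P[-1/2,1,2] = (17 - 3/4) / (2 - (-1/2)) = 13/2
P[-4,-1/2,1,2] = (13/2 - 1/2) / (2 - (-4)) = 1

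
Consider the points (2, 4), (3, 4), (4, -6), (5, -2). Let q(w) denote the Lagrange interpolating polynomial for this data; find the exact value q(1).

L_0(1) = (-2)·(-3)·(-4)/[(-1)·(-2)·(-3)] = 4
L_1(1) = (-1)·(-3)·(-4)/[(1)·(-1)·(-2)] = -6
L_2(1) = (-1)·(-2)·(-4)/[(2)·(1)·(-1)] = 4
L_3(1) = (-1)·(-2)·(-3)/[(3)·(2)·(1)] = -1
Sum: 4·(4) + 4·(-6) + (-6)·(4) + (-2)·(-1) = -30

-30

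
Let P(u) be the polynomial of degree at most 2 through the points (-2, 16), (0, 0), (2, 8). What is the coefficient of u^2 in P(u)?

The leading coefficient equals the top divided difference P[-2,0,2].
P[-2,0] = (0 - 16) / (0 - (-2)) = -8
P[0,2] = (8 - 0) / (2 - 0) = 4
P[-2,0,2] = (4 - (-8)) / (2 - (-2)) = 3

3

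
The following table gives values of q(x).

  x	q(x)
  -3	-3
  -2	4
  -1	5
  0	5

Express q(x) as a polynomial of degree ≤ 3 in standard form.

q(x) = (5/6)x^3 + 2x^2 + (7/6)x + 5

L_0(x) = (x + 2)(x + 1)x / [-6] = -(1/6)x^3 - (1/2)x^2 - (1/3)x
L_1(x) = (x + 3)(x + 1)x / [2] = (1/2)x^3 + 2x^2 + (3/2)x
L_2(x) = (x + 3)(x + 2)x / [-2] = -(1/2)x^3 - (5/2)x^2 - 3x
L_3(x) = (x + 3)(x + 2)(x + 1) / [6] = (1/6)x^3 + x^2 + (11/6)x + 1
q(x) = (-3)·L_0 + 4·L_1 + 5·L_2 + 5·L_3
  (-3)·L_0(x) = (1/2)x^3 + (3/2)x^2 + x
  4·L_1(x) = 2x^3 + 8x^2 + 6x
  5·L_2(x) = -(5/2)x^3 - (25/2)x^2 - 15x
  5·L_3(x) = (5/6)x^3 + 5x^2 + (55/6)x + 5
Adding term by term: (5/6)x^3 + 2x^2 + (7/6)x + 5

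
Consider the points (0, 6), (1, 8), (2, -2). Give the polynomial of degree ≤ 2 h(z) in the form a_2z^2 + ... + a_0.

Build the Lagrange basis polynomials:
L_0(z) = (z - 1)(z - 2) / [2] = (1/2)z^2 - (3/2)z + 1
L_1(z) = z(z - 2) / [-1] = -z^2 + 2z
L_2(z) = z(z - 1) / [2] = (1/2)z^2 - (1/2)z
h(z) = 6·L_0 + 8·L_1 + (-2)·L_2
  6·L_0(z) = 3z^2 - 9z + 6
  8·L_1(z) = -8z^2 + 16z
  (-2)·L_2(z) = -z^2 + z
Adding term by term: -6z^2 + 8z + 6

h(z) = -6z^2 + 8z + 6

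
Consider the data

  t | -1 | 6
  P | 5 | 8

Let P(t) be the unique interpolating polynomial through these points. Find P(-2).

Evaluate each Lagrange basis at t = -2:
L_0(-2) = (-8)/[(-7)] = 8/7
L_1(-2) = (-1)/[(7)] = -1/7
Sum: 5·(8/7) + 8·(-1/7) = 32/7

32/7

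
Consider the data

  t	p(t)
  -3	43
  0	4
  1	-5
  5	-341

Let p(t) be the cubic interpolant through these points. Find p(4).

Evaluate each Lagrange basis at t = 4:
L_0(4) = (4)·(3)·(-1)/[(-3)·(-4)·(-8)] = 1/8
L_1(4) = (7)·(3)·(-1)/[(3)·(-1)·(-5)] = -7/5
L_2(4) = (7)·(4)·(-1)/[(4)·(1)·(-4)] = 7/4
L_3(4) = (7)·(4)·(3)/[(8)·(5)·(4)] = 21/40
Sum: 43·(1/8) + 4·(-7/5) + (-5)·(7/4) + (-341)·(21/40) = -188

-188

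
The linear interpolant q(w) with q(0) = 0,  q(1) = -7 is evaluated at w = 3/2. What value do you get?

-21/2

Evaluate each Lagrange basis at w = 3/2:
L_0(3/2) = (1/2)/[(-1)] = -1/2
L_1(3/2) = (3/2)/[(1)] = 3/2
Sum: 0 + (-7)·(3/2) = -21/2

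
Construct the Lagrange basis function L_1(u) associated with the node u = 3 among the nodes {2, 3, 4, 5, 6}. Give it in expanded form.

L_1(u) = (u - 2)(u - 4)(u - 5)(u - 6) / [(1)·(-1)·(-2)·(-3)]
       = (u^4 - 17u^3 + 104u^2 - 268u + 240) / (-6)

L_1(u) = -(1/6)u^4 + (17/6)u^3 - (52/3)u^2 + (134/3)u - 40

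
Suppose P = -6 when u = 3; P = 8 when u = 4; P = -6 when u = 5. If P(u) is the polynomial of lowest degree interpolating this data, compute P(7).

Using Newton's divided-difference form:
P[3,4] = (8 - (-6)) / (4 - 3) = 14
P[4,5] = (-6 - 8) / (5 - 4) = -14
P[3,4,5] = (-14 - 14) / (5 - 3) = -14
P(7) = -6 + 14·(4) + (-14)·(4)·(3) = -118

-118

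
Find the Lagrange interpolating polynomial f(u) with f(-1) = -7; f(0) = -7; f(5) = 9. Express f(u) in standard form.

f(u) = (8/15)u^2 + (8/15)u - 7

L_0(u) = u(u - 5) / [6] = (1/6)u^2 - (5/6)u
L_1(u) = (u + 1)(u - 5) / [-5] = -(1/5)u^2 + (4/5)u + 1
L_2(u) = (u + 1)u / [30] = (1/30)u^2 + (1/30)u
f(u) = (-7)·L_0 + (-7)·L_1 + 9·L_2
  (-7)·L_0(u) = -(7/6)u^2 + (35/6)u
  (-7)·L_1(u) = (7/5)u^2 - (28/5)u - 7
  9·L_2(u) = (3/10)u^2 + (3/10)u
Adding term by term: (8/15)u^2 + (8/15)u - 7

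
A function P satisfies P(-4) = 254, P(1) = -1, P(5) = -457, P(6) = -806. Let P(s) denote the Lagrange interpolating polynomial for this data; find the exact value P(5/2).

L_0(5/2) = (3/2)·(-5/2)·(-7/2)/[(-5)·(-9)·(-10)] = -7/240
L_1(5/2) = (13/2)·(-5/2)·(-7/2)/[(5)·(-4)·(-5)] = 91/160
L_2(5/2) = (13/2)·(3/2)·(-7/2)/[(9)·(4)·(-1)] = 91/96
L_3(5/2) = (13/2)·(3/2)·(-5/2)/[(10)·(5)·(1)] = -39/80
Sum: 254·(-7/240) + (-1)·(91/160) + (-457)·(91/96) + (-806)·(-39/80) = -193/4

-193/4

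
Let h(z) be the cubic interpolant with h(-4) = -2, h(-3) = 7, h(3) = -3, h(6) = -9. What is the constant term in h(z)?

1088/105

L_0(z) = (z + 3)(z - 3)(z - 6) / [-70] = -(1/70)z^3 + (3/35)z^2 + (9/70)z - 27/35
L_1(z) = (z + 4)(z - 3)(z - 6) / [54] = (1/54)z^3 - (5/54)z^2 - (1/3)z + 4/3
L_2(z) = (z + 4)(z + 3)(z - 6) / [-126] = -(1/126)z^3 - (1/126)z^2 + (5/21)z + 4/7
L_3(z) = (z + 4)(z + 3)(z - 3) / [270] = (1/270)z^3 + (2/135)z^2 - (1/30)z - 2/15
h(z) = (-2)·L_0 + 7·L_1 + (-3)·L_2 + (-9)·L_3
Only the constant term is needed; take it from each L_i and combine:
(-2)·(-27/35) + 7·(4/3) + (-3)·(4/7) + (-9)·(-2/15) = 1088/105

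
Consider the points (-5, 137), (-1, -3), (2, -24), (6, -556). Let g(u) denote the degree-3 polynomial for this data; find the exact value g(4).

Using Newton's divided-difference form:
g[-5,-1] = (-3 - 137) / (-1 - (-5)) = -35
g[-1,2] = (-24 - (-3)) / (2 - (-1)) = -7
g[2,6] = (-556 - (-24)) / (6 - 2) = -133
g[-5,-1,2] = (-7 - (-35)) / (2 - (-5)) = 4
g[-1,2,6] = (-133 - (-7)) / (6 - (-1)) = -18
g[-5,-1,2,6] = (-18 - 4) / (6 - (-5)) = -2
g(4) = 137 + (-35)·(9) + 4·(9)·(5) + (-2)·(9)·(5)·(2) = -178

-178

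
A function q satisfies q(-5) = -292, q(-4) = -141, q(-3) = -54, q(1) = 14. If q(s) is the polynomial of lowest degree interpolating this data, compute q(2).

51

Evaluate each Lagrange basis at s = 2:
L_0(2) = (6)·(5)·(1)/[(-1)·(-2)·(-6)] = -5/2
L_1(2) = (7)·(5)·(1)/[(1)·(-1)·(-5)] = 7
L_2(2) = (7)·(6)·(1)/[(2)·(1)·(-4)] = -21/4
L_3(2) = (7)·(6)·(5)/[(6)·(5)·(4)] = 7/4
Sum: (-292)·(-5/2) + (-141)·(7) + (-54)·(-21/4) + 14·(7/4) = 51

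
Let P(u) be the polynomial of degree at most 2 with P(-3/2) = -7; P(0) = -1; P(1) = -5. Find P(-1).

Using Newton's divided-difference form:
P[-3/2,0] = (-1 - (-7)) / (0 - (-3/2)) = 4
P[0,1] = (-5 - (-1)) / (1 - 0) = -4
P[-3/2,0,1] = (-4 - 4) / (1 - (-3/2)) = -16/5
P(-1) = -7 + 4·(1/2) + (-16/5)·(1/2)·(-1) = -17/5

-17/5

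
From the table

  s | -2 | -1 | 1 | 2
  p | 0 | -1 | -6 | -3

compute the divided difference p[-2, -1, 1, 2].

7/12

p[-2,-1] = (-1 - 0) / (-1 - (-2)) = -1
p[-1,1] = (-6 - (-1)) / (1 - (-1)) = -5/2
p[1,2] = (-3 - (-6)) / (2 - 1) = 3
p[-2,-1,1] = (-5/2 - (-1)) / (1 - (-2)) = -1/2
p[-1,1,2] = (3 - (-5/2)) / (2 - (-1)) = 11/6
p[-2,-1,1,2] = (11/6 - (-1/2)) / (2 - (-2)) = 7/12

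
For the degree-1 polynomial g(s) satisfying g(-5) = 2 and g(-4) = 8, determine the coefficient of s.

6

The leading coefficient equals the top divided difference g[-5,-4].
g[-5,-4] = (8 - 2) / (-4 - (-5)) = 6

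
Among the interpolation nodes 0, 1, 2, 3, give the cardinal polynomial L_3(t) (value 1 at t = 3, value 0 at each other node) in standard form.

L_3(t) = t(t - 1)(t - 2) / [(3)·(2)·(1)]
       = (t^3 - 3t^2 + 2t) / (6)

L_3(t) = (1/6)t^3 - (1/2)t^2 + (1/3)t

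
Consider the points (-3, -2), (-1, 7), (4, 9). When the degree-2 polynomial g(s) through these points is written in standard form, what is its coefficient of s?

151/70

Build the Lagrange basis polynomials:
L_0(s) = (s + 1)(s - 4) / [14] = (1/14)s^2 - (3/14)s - 2/7
L_1(s) = (s + 3)(s - 4) / [-10] = -(1/10)s^2 + (1/10)s + 6/5
L_2(s) = (s + 3)(s + 1) / [35] = (1/35)s^2 + (4/35)s + 3/35
g(s) = (-2)·L_0 + 7·L_1 + 9·L_2
Only the coefficient of s is needed; take it from each L_i and combine:
(-2)·(-3/14) + 7·(1/10) + 9·(4/35) = 151/70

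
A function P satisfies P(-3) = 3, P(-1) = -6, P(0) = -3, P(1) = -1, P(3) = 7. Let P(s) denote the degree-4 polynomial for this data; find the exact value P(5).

Evaluate each Lagrange basis at s = 5:
L_0(5) = (6)·(5)·(4)·(2)/[(-2)·(-3)·(-4)·(-6)] = 5/3
L_1(5) = (8)·(5)·(4)·(2)/[(2)·(-1)·(-2)·(-4)] = -20
L_2(5) = (8)·(6)·(4)·(2)/[(3)·(1)·(-1)·(-3)] = 128/3
L_3(5) = (8)·(6)·(5)·(2)/[(4)·(2)·(1)·(-2)] = -30
L_4(5) = (8)·(6)·(5)·(4)/[(6)·(4)·(3)·(2)] = 20/3
Sum: 3·(5/3) + (-6)·(-20) + (-3)·(128/3) + (-1)·(-30) + 7·(20/3) = 221/3

221/3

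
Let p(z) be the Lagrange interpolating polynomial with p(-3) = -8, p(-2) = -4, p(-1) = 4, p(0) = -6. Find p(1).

Evaluate each Lagrange basis at z = 1:
L_0(1) = (3)·(2)·(1)/[(-1)·(-2)·(-3)] = -1
L_1(1) = (4)·(2)·(1)/[(1)·(-1)·(-2)] = 4
L_2(1) = (4)·(3)·(1)/[(2)·(1)·(-1)] = -6
L_3(1) = (4)·(3)·(2)/[(3)·(2)·(1)] = 4
Sum: (-8)·(-1) + (-4)·(4) + 4·(-6) + (-6)·(4) = -56

-56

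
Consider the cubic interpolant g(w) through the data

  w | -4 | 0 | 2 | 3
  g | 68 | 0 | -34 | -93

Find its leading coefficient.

-2

The leading coefficient equals the top divided difference g[-4,0,2,3].
g[-4,0] = (0 - 68) / (0 - (-4)) = -17
g[0,2] = (-34 - 0) / (2 - 0) = -17
g[2,3] = (-93 - (-34)) / (3 - 2) = -59
g[-4,0,2] = (-17 - (-17)) / (2 - (-4)) = 0
g[0,2,3] = (-59 - (-17)) / (3 - 0) = -14
g[-4,0,2,3] = (-14 - 0) / (3 - (-4)) = -2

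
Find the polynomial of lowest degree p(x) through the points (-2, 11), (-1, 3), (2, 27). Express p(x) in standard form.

p(x) = 4x^2 + 4x + 3

Newton's divided differences:
p[-2,-1] = (3 - 11) / (-1 - (-2)) = -8
p[-1,2] = (27 - 3) / (2 - (-1)) = 8
p[-2,-1,2] = (8 - (-8)) / (2 - (-2)) = 4
p(x) = 11 + (-8)·(x + 2) + 4·(x + 2)(x + 1)
Expanding: p(x) = 4x^2 + 4x + 3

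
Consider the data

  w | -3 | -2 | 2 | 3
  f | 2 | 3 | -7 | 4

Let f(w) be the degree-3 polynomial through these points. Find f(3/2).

Evaluate each Lagrange basis at w = 3/2:
L_0(3/2) = (7/2)·(-1/2)·(-3/2)/[(-1)·(-5)·(-6)] = -7/80
L_1(3/2) = (9/2)·(-1/2)·(-3/2)/[(1)·(-4)·(-5)] = 27/160
L_2(3/2) = (9/2)·(7/2)·(-3/2)/[(5)·(4)·(-1)] = 189/160
L_3(3/2) = (9/2)·(7/2)·(-1/2)/[(6)·(5)·(1)] = -21/80
Sum: 2·(-7/80) + 3·(27/160) + (-7)·(189/160) + 4·(-21/80) = -719/80

-719/80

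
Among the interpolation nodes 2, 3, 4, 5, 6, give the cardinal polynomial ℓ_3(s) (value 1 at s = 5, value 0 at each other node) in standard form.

ℓ_3(s) = -(1/6)s^4 + (5/2)s^3 - (40/3)s^2 + 30s - 24

ℓ_3(s) = (s - 2)(s - 3)(s - 4)(s - 6) / [(3)·(2)·(1)·(-1)]
       = (s^4 - 15s^3 + 80s^2 - 180s + 144) / (-6)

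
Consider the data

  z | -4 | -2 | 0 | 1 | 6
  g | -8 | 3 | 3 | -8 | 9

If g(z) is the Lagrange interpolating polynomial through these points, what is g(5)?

L_0(5) = (7)·(5)·(4)·(-1)/[(-2)·(-4)·(-5)·(-10)] = -7/20
L_1(5) = (9)·(5)·(4)·(-1)/[(2)·(-2)·(-3)·(-8)] = 15/8
L_2(5) = (9)·(7)·(4)·(-1)/[(4)·(2)·(-1)·(-6)] = -21/4
L_3(5) = (9)·(7)·(5)·(-1)/[(5)·(3)·(1)·(-5)] = 21/5
L_4(5) = (9)·(7)·(5)·(4)/[(10)·(8)·(6)·(5)] = 21/40
Sum: (-8)·(-7/20) + 3·(15/8) + 3·(-21/4) + (-8)·(21/5) + 9·(21/40) = -181/5

-181/5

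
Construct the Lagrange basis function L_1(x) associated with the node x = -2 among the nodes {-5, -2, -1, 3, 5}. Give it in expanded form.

L_1(x) = (x + 5)(x + 1)(x - 3)(x - 5) / [(3)·(-1)·(-5)·(-7)]
       = (x^4 - 2x^3 - 28x^2 + 50x + 75) / (-105)

L_1(x) = -(1/105)x^4 + (2/105)x^3 + (4/15)x^2 - (10/21)x - 5/7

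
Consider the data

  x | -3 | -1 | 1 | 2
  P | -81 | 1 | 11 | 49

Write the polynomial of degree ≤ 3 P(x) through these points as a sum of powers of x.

P(x) = 4x^3 + 3x^2 + x + 3

L_0(x) = (x + 1)(x - 1)(x - 2) / [-40] = -(1/40)x^3 + (1/20)x^2 + (1/40)x - 1/20
L_1(x) = (x + 3)(x - 1)(x - 2) / [12] = (1/12)x^3 - (7/12)x + 1/2
L_2(x) = (x + 3)(x + 1)(x - 2) / [-8] = -(1/8)x^3 - (1/4)x^2 + (5/8)x + 3/4
L_3(x) = (x + 3)(x + 1)(x - 1) / [15] = (1/15)x^3 + (1/5)x^2 - (1/15)x - 1/5
P(x) = (-81)·L_0 + 1·L_1 + 11·L_2 + 49·L_3
  (-81)·L_0(x) = (81/40)x^3 - (81/20)x^2 - (81/40)x + 81/20
  1·L_1(x) = (1/12)x^3 - (7/12)x + 1/2
  11·L_2(x) = -(11/8)x^3 - (11/4)x^2 + (55/8)x + 33/4
  49·L_3(x) = (49/15)x^3 + (49/5)x^2 - (49/15)x - 49/5
Adding term by term: 4x^3 + 3x^2 + x + 3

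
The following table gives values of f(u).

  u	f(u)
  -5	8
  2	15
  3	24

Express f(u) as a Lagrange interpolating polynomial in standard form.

f(u) = u^2 + 4u + 3

Build the Lagrange basis polynomials:
L_0(u) = (u - 2)(u - 3) / [56] = (1/56)u^2 - (5/56)u + 3/28
L_1(u) = (u + 5)(u - 3) / [-7] = -(1/7)u^2 - (2/7)u + 15/7
L_2(u) = (u + 5)(u - 2) / [8] = (1/8)u^2 + (3/8)u - 5/4
f(u) = 8·L_0 + 15·L_1 + 24·L_2
  8·L_0(u) = (1/7)u^2 - (5/7)u + 6/7
  15·L_1(u) = -(15/7)u^2 - (30/7)u + 225/7
  24·L_2(u) = 3u^2 + 9u - 30
Adding term by term: u^2 + 4u + 3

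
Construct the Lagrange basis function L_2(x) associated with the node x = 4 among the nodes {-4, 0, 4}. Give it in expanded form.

L_2(x) = (1/32)x^2 + (1/8)x

L_2(x) = (x + 4)x / [(8)·(4)]
       = (x^2 + 4x) / (32)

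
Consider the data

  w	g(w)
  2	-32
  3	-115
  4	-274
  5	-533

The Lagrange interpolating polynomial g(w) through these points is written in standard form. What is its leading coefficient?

L_0(w) = (w - 3)(w - 4)(w - 5) / [-6] = -(1/6)w^3 + 2w^2 - (47/6)w + 10
L_1(w) = (w - 2)(w - 4)(w - 5) / [2] = (1/2)w^3 - (11/2)w^2 + 19w - 20
L_2(w) = (w - 2)(w - 3)(w - 5) / [-2] = -(1/2)w^3 + 5w^2 - (31/2)w + 15
L_3(w) = (w - 2)(w - 3)(w - 4) / [6] = (1/6)w^3 - (3/2)w^2 + (13/3)w - 4
g(w) = (-32)·L_0 + (-115)·L_1 + (-274)·L_2 + (-533)·L_3
Only the coefficient of w^3 is needed; take it from each L_i and combine:
(-32)·(-1/6) + (-115)·(1/2) + (-274)·(-1/2) + (-533)·(1/6) = -4

-4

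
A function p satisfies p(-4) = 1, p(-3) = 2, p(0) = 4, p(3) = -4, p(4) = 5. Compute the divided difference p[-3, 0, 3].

-5/9

p[-3,0] = (4 - 2) / (0 - (-3)) = 2/3
p[0,3] = (-4 - 4) / (3 - 0) = -8/3
p[-3,0,3] = (-8/3 - 2/3) / (3 - (-3)) = -5/9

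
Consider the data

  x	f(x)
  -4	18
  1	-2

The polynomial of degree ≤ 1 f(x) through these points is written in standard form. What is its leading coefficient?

-4

The leading coefficient equals the top divided difference f[-4,1].
f[-4,1] = (-2 - 18) / (1 - (-4)) = -4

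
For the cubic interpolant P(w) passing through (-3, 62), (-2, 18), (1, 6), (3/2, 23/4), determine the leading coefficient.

The leading coefficient equals the top divided difference P[-3,-2,1,3/2].
P[-3,-2] = (18 - 62) / (-2 - (-3)) = -44
P[-2,1] = (6 - 18) / (1 - (-2)) = -4
P[1,3/2] = (23/4 - 6) / (3/2 - 1) = -1/2
P[-3,-2,1] = (-4 - (-44)) / (1 - (-3)) = 10
P[-2,1,3/2] = (-1/2 - (-4)) / (3/2 - (-2)) = 1
P[-3,-2,1,3/2] = (1 - 10) / (3/2 - (-3)) = -2

-2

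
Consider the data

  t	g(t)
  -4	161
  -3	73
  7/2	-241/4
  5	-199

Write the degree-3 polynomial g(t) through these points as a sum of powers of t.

Newton's divided differences:
g[-4,-3] = (73 - 161) / (-3 - (-4)) = -88
g[-3,7/2] = (-241/4 - 73) / (7/2 - (-3)) = -41/2
g[7/2,5] = (-199 - (-241/4)) / (5 - 7/2) = -185/2
g[-4,-3,7/2] = (-41/2 - (-88)) / (7/2 - (-4)) = 9
g[-3,7/2,5] = (-185/2 - (-41/2)) / (5 - (-3)) = -9
g[-4,-3,7/2,5] = (-9 - 9) / (5 - (-4)) = -2
g(t) = 161 + (-88)·(t + 4) + 9·(t + 4)(t + 3) + (-2)·(t + 4)(t + 3)(t - 7/2)
Expanding: g(t) = -2t^3 + 2t^2 + 1

g(t) = -2t^3 + 2t^2 + 1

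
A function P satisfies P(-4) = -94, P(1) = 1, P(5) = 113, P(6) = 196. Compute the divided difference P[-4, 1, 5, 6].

1

P[-4,1] = (1 - (-94)) / (1 - (-4)) = 19
P[1,5] = (113 - 1) / (5 - 1) = 28
P[5,6] = (196 - 113) / (6 - 5) = 83
P[-4,1,5] = (28 - 19) / (5 - (-4)) = 1
P[1,5,6] = (83 - 28) / (6 - 1) = 11
P[-4,1,5,6] = (11 - 1) / (6 - (-4)) = 1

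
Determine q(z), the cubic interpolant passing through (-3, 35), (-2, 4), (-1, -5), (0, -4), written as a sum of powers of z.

Newton's divided differences:
q[-3,-2] = (4 - 35) / (-2 - (-3)) = -31
q[-2,-1] = (-5 - 4) / (-1 - (-2)) = -9
q[-1,0] = (-4 - (-5)) / (0 - (-1)) = 1
q[-3,-2,-1] = (-9 - (-31)) / (-1 - (-3)) = 11
q[-2,-1,0] = (1 - (-9)) / (0 - (-2)) = 5
q[-3,-2,-1,0] = (5 - 11) / (0 - (-3)) = -2
q(z) = 35 + (-31)·(z + 3) + 11·(z + 3)(z + 2) + (-2)·(z + 3)(z + 2)(z + 1)
Expanding: q(z) = -2z^3 - z^2 + 2z - 4

q(z) = -2z^3 - z^2 + 2z - 4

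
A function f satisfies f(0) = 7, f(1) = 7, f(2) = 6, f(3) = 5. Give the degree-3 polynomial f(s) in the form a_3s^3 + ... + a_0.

Build the Lagrange basis polynomials:
L_0(s) = (s - 1)(s - 2)(s - 3) / [-6] = -(1/6)s^3 + s^2 - (11/6)s + 1
L_1(s) = s(s - 2)(s - 3) / [2] = (1/2)s^3 - (5/2)s^2 + 3s
L_2(s) = s(s - 1)(s - 3) / [-2] = -(1/2)s^3 + 2s^2 - (3/2)s
L_3(s) = s(s - 1)(s - 2) / [6] = (1/6)s^3 - (1/2)s^2 + (1/3)s
f(s) = 7·L_0 + 7·L_1 + 6·L_2 + 5·L_3
  7·L_0(s) = -(7/6)s^3 + 7s^2 - (77/6)s + 7
  7·L_1(s) = (7/2)s^3 - (35/2)s^2 + 21s
  6·L_2(s) = -3s^3 + 12s^2 - 9s
  5·L_3(s) = (5/6)s^3 - (5/2)s^2 + (5/3)s
Adding term by term: (1/6)s^3 - s^2 + (5/6)s + 7

f(s) = (1/6)s^3 - s^2 + (5/6)s + 7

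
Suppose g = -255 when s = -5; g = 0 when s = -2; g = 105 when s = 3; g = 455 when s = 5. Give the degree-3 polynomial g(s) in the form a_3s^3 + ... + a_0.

Newton's divided differences:
g[-5,-2] = (0 - (-255)) / (-2 - (-5)) = 85
g[-2,3] = (105 - 0) / (3 - (-2)) = 21
g[3,5] = (455 - 105) / (5 - 3) = 175
g[-5,-2,3] = (21 - 85) / (3 - (-5)) = -8
g[-2,3,5] = (175 - 21) / (5 - (-2)) = 22
g[-5,-2,3,5] = (22 - (-8)) / (5 - (-5)) = 3
g(s) = -255 + 85·(s + 5) + (-8)·(s + 5)(s + 2) + 3·(s + 5)(s + 2)(s - 3)
Expanding: g(s) = 3s^3 + 4s^2 - 4s

g(s) = 3s^3 + 4s^2 - 4s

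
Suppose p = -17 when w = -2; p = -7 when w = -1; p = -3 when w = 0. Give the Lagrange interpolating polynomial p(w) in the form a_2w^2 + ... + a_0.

p(w) = -3w^2 + w - 3

Build the Lagrange basis polynomials:
L_0(w) = (w + 1)w / [2] = (1/2)w^2 + (1/2)w
L_1(w) = (w + 2)w / [-1] = -w^2 - 2w
L_2(w) = (w + 2)(w + 1) / [2] = (1/2)w^2 + (3/2)w + 1
p(w) = (-17)·L_0 + (-7)·L_1 + (-3)·L_2
  (-17)·L_0(w) = -(17/2)w^2 - (17/2)w
  (-7)·L_1(w) = 7w^2 + 14w
  (-3)·L_2(w) = -(3/2)w^2 - (9/2)w - 3
Adding term by term: -3w^2 + w - 3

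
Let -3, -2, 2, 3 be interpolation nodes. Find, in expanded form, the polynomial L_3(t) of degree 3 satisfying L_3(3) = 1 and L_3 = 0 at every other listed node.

L_3(t) = (1/30)t^3 + (1/10)t^2 - (2/15)t - 2/5

L_3(t) = (t + 3)(t + 2)(t - 2) / [(6)·(5)·(1)]
       = (t^3 + 3t^2 - 4t - 12) / (30)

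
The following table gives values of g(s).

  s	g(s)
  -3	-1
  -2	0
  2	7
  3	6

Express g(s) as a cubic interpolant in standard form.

L_0(s) = (s + 2)(s - 2)(s - 3) / [-30] = -(1/30)s^3 + (1/10)s^2 + (2/15)s - 2/5
L_1(s) = (s + 3)(s - 2)(s - 3) / [20] = (1/20)s^3 - (1/10)s^2 - (9/20)s + 9/10
L_2(s) = (s + 3)(s + 2)(s - 3) / [-20] = -(1/20)s^3 - (1/10)s^2 + (9/20)s + 9/10
L_3(s) = (s + 3)(s + 2)(s - 2) / [30] = (1/30)s^3 + (1/10)s^2 - (2/15)s - 2/5
g(s) = (-1)·L_0 + 0·L_1 + 7·L_2 + 6·L_3
  (-1)·L_0(s) = (1/30)s^3 - (1/10)s^2 - (2/15)s + 2/5
  0·L_1(s) = 0
  7·L_2(s) = -(7/20)s^3 - (7/10)s^2 + (63/20)s + 63/10
  6·L_3(s) = (1/5)s^3 + (3/5)s^2 - (4/5)s - 12/5
Adding term by term: -(7/60)s^3 - (1/5)s^2 + (133/60)s + 43/10

g(s) = -(7/60)s^3 - (1/5)s^2 + (133/60)s + 43/10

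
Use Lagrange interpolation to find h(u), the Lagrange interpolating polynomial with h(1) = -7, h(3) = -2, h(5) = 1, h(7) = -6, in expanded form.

h(u) = -(1/6)u^3 + (5/4)u^2 - (1/3)u - 31/4

Build the Lagrange basis polynomials:
L_0(u) = (u - 3)(u - 5)(u - 7) / [-48] = -(1/48)u^3 + (5/16)u^2 - (71/48)u + 35/16
L_1(u) = (u - 1)(u - 5)(u - 7) / [16] = (1/16)u^3 - (13/16)u^2 + (47/16)u - 35/16
L_2(u) = (u - 1)(u - 3)(u - 7) / [-16] = -(1/16)u^3 + (11/16)u^2 - (31/16)u + 21/16
L_3(u) = (u - 1)(u - 3)(u - 5) / [48] = (1/48)u^3 - (3/16)u^2 + (23/48)u - 5/16
h(u) = (-7)·L_0 + (-2)·L_1 + 1·L_2 + (-6)·L_3
  (-7)·L_0(u) = (7/48)u^3 - (35/16)u^2 + (497/48)u - 245/16
  (-2)·L_1(u) = -(1/8)u^3 + (13/8)u^2 - (47/8)u + 35/8
  1·L_2(u) = -(1/16)u^3 + (11/16)u^2 - (31/16)u + 21/16
  (-6)·L_3(u) = -(1/8)u^3 + (9/8)u^2 - (23/8)u + 15/8
Adding term by term: -(1/6)u^3 + (5/4)u^2 - (1/3)u - 31/4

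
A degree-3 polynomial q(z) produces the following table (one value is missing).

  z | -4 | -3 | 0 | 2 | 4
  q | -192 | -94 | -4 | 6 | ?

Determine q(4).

88

The 4 known values determine q uniquely (degree ≤ 3).
L_0(4) = (7)·(4)·(2)/[(-1)·(-4)·(-6)] = -7/3
L_1(4) = (8)·(4)·(2)/[(1)·(-3)·(-5)] = 64/15
L_2(4) = (8)·(7)·(2)/[(4)·(3)·(-2)] = -14/3
L_3(4) = (8)·(7)·(4)/[(6)·(5)·(2)] = 56/15
Sum: (-192)·(-7/3) + (-94)·(64/15) + (-4)·(-14/3) + 6·(56/15) = 88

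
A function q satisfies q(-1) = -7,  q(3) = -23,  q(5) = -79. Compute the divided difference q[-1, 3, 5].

q[-1,3] = (-23 - (-7)) / (3 - (-1)) = -4
q[3,5] = (-79 - (-23)) / (5 - 3) = -28
q[-1,3,5] = (-28 - (-4)) / (5 - (-1)) = -4

-4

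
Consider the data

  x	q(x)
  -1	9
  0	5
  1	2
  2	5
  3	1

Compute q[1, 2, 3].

-7/2

q[1,2] = (5 - 2) / (2 - 1) = 3
q[2,3] = (1 - 5) / (3 - 2) = -4
q[1,2,3] = (-4 - 3) / (3 - 1) = -7/2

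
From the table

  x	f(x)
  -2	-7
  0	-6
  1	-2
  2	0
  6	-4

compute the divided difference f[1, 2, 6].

f[1,2] = (0 - (-2)) / (2 - 1) = 2
f[2,6] = (-4 - 0) / (6 - 2) = -1
f[1,2,6] = (-1 - 2) / (6 - 1) = -3/5

-3/5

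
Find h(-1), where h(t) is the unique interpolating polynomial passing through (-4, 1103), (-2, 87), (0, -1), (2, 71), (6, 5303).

11

L_0(-1) = (1)·(-1)·(-3)·(-7)/[(-2)·(-4)·(-6)·(-10)] = -7/160
L_1(-1) = (3)·(-1)·(-3)·(-7)/[(2)·(-2)·(-4)·(-8)] = 63/128
L_2(-1) = (3)·(1)·(-3)·(-7)/[(4)·(2)·(-2)·(-6)] = 21/32
L_3(-1) = (3)·(1)·(-1)·(-7)/[(6)·(4)·(2)·(-4)] = -7/64
L_4(-1) = (3)·(1)·(-1)·(-3)/[(10)·(8)·(6)·(4)] = 3/640
Sum: 1103·(-7/160) + 87·(63/128) + (-1)·(21/32) + 71·(-7/64) + 5303·(3/640) = 11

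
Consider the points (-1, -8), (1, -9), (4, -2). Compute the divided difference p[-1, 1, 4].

17/30

p[-1,1] = (-9 - (-8)) / (1 - (-1)) = -1/2
p[1,4] = (-2 - (-9)) / (4 - 1) = 7/3
p[-1,1,4] = (7/3 - (-1/2)) / (4 - (-1)) = 17/30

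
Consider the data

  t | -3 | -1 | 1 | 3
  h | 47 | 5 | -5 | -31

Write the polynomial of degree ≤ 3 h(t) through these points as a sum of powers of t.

Newton's divided differences:
h[-3,-1] = (5 - 47) / (-1 - (-3)) = -21
h[-1,1] = (-5 - 5) / (1 - (-1)) = -5
h[1,3] = (-31 - (-5)) / (3 - 1) = -13
h[-3,-1,1] = (-5 - (-21)) / (1 - (-3)) = 4
h[-1,1,3] = (-13 - (-5)) / (3 - (-1)) = -2
h[-3,-1,1,3] = (-2 - 4) / (3 - (-3)) = -1
h(t) = 47 + (-21)·(t + 3) + 4·(t + 3)(t + 1) + (-1)·(t + 3)(t + 1)(t - 1)
Expanding: h(t) = -t^3 + t^2 - 4t - 1

h(t) = -t^3 + t^2 - 4t - 1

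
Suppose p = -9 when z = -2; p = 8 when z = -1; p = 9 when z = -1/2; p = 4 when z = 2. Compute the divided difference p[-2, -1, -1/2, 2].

13/6

p[-2,-1] = (8 - (-9)) / (-1 - (-2)) = 17
p[-1,-1/2] = (9 - 8) / (-1/2 - (-1)) = 2
p[-1/2,2] = (4 - 9) / (2 - (-1/2)) = -2
p[-2,-1,-1/2] = (2 - 17) / (-1/2 - (-2)) = -10
p[-1,-1/2,2] = (-2 - 2) / (2 - (-1)) = -4/3
p[-2,-1,-1/2,2] = (-4/3 - (-10)) / (2 - (-2)) = 13/6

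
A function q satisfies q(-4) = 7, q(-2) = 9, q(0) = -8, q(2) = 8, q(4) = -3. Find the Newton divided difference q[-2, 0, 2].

33/8

q[-2,0] = (-8 - 9) / (0 - (-2)) = -17/2
q[0,2] = (8 - (-8)) / (2 - 0) = 8
q[-2,0,2] = (8 - (-17/2)) / (2 - (-2)) = 33/8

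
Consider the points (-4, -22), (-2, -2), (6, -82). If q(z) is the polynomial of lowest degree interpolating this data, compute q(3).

-22

Evaluate each Lagrange basis at z = 3:
L_0(3) = (5)·(-3)/[(-2)·(-10)] = -3/4
L_1(3) = (7)·(-3)/[(2)·(-8)] = 21/16
L_2(3) = (7)·(5)/[(10)·(8)] = 7/16
Sum: (-22)·(-3/4) + (-2)·(21/16) + (-82)·(7/16) = -22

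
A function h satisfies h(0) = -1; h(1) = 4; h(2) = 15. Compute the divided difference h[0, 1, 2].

3

h[0,1] = (4 - (-1)) / (1 - 0) = 5
h[1,2] = (15 - 4) / (2 - 1) = 11
h[0,1,2] = (11 - 5) / (2 - 0) = 3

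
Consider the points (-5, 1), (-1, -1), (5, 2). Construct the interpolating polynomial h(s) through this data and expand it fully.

Build the Lagrange basis polynomials:
L_0(s) = (s + 1)(s - 5) / [40] = (1/40)s^2 - (1/10)s - 1/8
L_1(s) = (s + 5)(s - 5) / [-24] = -(1/24)s^2 + 25/24
L_2(s) = (s + 5)(s + 1) / [60] = (1/60)s^2 + (1/10)s + 1/12
h(s) = 1·L_0 + (-1)·L_1 + 2·L_2
  1·L_0(s) = (1/40)s^2 - (1/10)s - 1/8
  (-1)·L_1(s) = (1/24)s^2 - 25/24
  2·L_2(s) = (1/30)s^2 + (1/5)s + 1/6
Adding term by term: (1/10)s^2 + (1/10)s - 1

h(s) = (1/10)s^2 + (1/10)s - 1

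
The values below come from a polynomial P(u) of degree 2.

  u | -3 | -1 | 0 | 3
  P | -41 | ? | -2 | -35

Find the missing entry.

The 3 known values determine P uniquely (degree ≤ 2).
Evaluate each Lagrange basis at u = -1:
L_0(-1) = (-1)·(-4)/[(-3)·(-6)] = 2/9
L_1(-1) = (2)·(-4)/[(3)·(-3)] = 8/9
L_2(-1) = (2)·(-1)/[(6)·(3)] = -1/9
Sum: (-41)·(2/9) + (-2)·(8/9) + (-35)·(-1/9) = -7

-7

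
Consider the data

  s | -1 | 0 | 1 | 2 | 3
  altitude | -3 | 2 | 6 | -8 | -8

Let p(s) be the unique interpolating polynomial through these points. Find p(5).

Using Newton's divided-difference form:
p[-1,0] = (2 - (-3)) / (0 - (-1)) = 5
p[0,1] = (6 - 2) / (1 - 0) = 4
p[1,2] = (-8 - 6) / (2 - 1) = -14
p[2,3] = (-8 - (-8)) / (3 - 2) = 0
p[-1,0,1] = (4 - 5) / (1 - (-1)) = -1/2
p[0,1,2] = (-14 - 4) / (2 - 0) = -9
p[1,2,3] = (0 - (-14)) / (3 - 1) = 7
p[-1,0,1,2] = (-9 - (-1/2)) / (2 - (-1)) = -17/6
p[0,1,2,3] = (7 - (-9)) / (3 - 0) = 16/3
p[-1,0,1,2,3] = (16/3 - (-17/6)) / (3 - (-1)) = 49/24
p(5) = -3 + 5·(6) + (-1/2)·(6)·(5) + (-17/6)·(6)·(5)·(4) + (49/24)·(6)·(5)·(4)·(3) = 407

407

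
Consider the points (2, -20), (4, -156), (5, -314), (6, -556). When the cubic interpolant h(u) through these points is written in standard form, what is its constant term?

Build the Lagrange basis polynomials:
L_0(u) = (u - 4)(u - 5)(u - 6) / [-24] = -(1/24)u^3 + (5/8)u^2 - (37/12)u + 5
L_1(u) = (u - 2)(u - 5)(u - 6) / [4] = (1/4)u^3 - (13/4)u^2 + 13u - 15
L_2(u) = (u - 2)(u - 4)(u - 6) / [-3] = -(1/3)u^3 + 4u^2 - (44/3)u + 16
L_3(u) = (u - 2)(u - 4)(u - 5) / [8] = (1/8)u^3 - (11/8)u^2 + (19/4)u - 5
h(u) = (-20)·L_0 + (-156)·L_1 + (-314)·L_2 + (-556)·L_3
Only the constant term is needed; take it from each L_i and combine:
(-20)·(5) + (-156)·(-15) + (-314)·(16) + (-556)·(-5) = -4

-4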